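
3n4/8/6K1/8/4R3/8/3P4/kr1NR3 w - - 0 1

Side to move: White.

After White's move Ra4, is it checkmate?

yes

After Ra4: black king on a1; in check: yes, from the white rook on a4.
King squares — b1: own rook; a2: attacked by Ra4; b2: attacked by Nd1.
Black has no legal moves → checkmate.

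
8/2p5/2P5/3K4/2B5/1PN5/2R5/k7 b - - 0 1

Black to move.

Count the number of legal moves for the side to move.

0

Black to move; king on a1.
In check: no.
Legal moves: none.
Count: 0.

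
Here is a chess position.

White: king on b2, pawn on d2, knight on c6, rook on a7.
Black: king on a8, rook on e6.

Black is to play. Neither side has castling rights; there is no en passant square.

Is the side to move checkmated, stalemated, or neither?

checkmate

Black to move; black king on a8.
In check: yes, from the white rook on a7.
King squares — a7: attacked by Nc6; b7: attacked by Ra7; b8: attacked by Nc6.
Legal moves for Black: none.
In check with no legal moves → checkmate.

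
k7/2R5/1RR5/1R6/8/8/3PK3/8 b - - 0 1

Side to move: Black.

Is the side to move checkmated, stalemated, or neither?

stalemate

Black to move; black king on a8.
In check: no.
King squares — a7: attacked by Rc7; b7: attacked by Rb6; b8: attacked by Rb6.
Legal moves for Black: none.
Not in check and no legal moves → stalemate.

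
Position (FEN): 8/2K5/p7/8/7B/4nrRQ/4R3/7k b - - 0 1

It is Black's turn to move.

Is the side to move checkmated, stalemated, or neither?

checkmate

Black to move; black king on h1.
In check: yes, from the white queen on h3.
King squares — g1: attacked by Rg3; g2: attacked by Re2; h2: attacked by Re2.
Legal moves for Black: none.
In check with no legal moves → checkmate.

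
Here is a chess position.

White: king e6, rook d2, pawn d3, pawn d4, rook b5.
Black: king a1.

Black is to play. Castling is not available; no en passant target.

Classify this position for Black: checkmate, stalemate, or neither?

Black to move; black king on a1.
In check: no.
King squares — b1: attacked by Rb5; a2: attacked by Rd2; b2: attacked by Rd2.
Legal moves for Black: none.
Not in check and no legal moves → stalemate.

stalemate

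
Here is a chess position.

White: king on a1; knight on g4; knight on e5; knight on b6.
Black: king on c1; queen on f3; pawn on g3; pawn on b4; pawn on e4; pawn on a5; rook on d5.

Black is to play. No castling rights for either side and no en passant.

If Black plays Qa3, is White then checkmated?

After Qa3: white king on a1; in check: yes, from the black queen on a3.
King squares — b1: attacked by Kc1; a2: attacked by Qa3; b2: attacked by Kc1.
White has no legal moves → checkmate.

yes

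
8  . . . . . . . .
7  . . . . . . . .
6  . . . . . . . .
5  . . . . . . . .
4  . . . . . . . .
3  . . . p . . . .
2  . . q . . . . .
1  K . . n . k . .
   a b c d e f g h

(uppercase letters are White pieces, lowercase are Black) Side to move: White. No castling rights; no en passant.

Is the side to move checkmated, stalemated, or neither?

stalemate

White to move; white king on a1.
In check: no.
King squares — b1: attacked by Qc2; a2: attacked by Qc2; b2: attacked by Nd1.
Legal moves for White: none.
Not in check and no legal moves → stalemate.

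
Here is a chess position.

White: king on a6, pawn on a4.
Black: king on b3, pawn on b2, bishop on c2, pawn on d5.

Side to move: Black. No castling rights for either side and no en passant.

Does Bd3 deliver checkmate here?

no

After Bd3: white king on a6; in check: yes, from the black bishop on d3.
White has 4 legal replies: Kb7, Ka7, Kb6, Ka5.
In check but a legal move exists → not checkmate.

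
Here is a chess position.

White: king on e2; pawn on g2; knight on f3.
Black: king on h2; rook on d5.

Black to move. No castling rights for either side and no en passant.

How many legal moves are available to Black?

Black to move; king on h2.
In check: yes, from the white knight on f3.
Legal moves: Kg3, Kxg2, Kh1.
Count: 3.

3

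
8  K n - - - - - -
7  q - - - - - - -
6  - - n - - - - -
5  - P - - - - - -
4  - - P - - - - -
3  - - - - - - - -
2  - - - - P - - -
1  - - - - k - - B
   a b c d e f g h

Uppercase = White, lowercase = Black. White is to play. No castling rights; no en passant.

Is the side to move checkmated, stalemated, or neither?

White to move; white king on a8.
In check: yes, from the black queen on a7.
King squares — a7: attacked by Nc6; b7: attacked by Qa7; b8: attacked by Nc6.
Legal moves for White: none.
In check with no legal moves → checkmate.

checkmate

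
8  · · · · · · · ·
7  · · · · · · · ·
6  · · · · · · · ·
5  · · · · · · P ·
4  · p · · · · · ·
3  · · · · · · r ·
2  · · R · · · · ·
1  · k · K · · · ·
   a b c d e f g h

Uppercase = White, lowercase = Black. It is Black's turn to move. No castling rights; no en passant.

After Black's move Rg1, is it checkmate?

no

After Rg1: white king on d1; in check: yes, from the black rook on g1.
White has 2 legal replies: Ke2, Kd2.
In check but a legal move exists → not checkmate.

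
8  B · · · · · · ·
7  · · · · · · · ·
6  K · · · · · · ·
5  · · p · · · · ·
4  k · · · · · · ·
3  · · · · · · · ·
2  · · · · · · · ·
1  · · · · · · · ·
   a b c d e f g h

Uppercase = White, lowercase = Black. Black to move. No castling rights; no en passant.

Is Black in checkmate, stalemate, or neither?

neither

Black to move; black king on a4.
In check: no.
Legal moves for Black: Kb4, Kb3, Ka3, c4.
Black has 4 legal moves and is not in check → neither.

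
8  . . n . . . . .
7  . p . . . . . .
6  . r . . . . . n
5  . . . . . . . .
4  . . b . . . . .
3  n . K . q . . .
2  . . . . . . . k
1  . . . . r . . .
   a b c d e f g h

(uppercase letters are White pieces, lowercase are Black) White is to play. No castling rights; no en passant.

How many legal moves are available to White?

White to move; king on c3.
In check: yes, from the black queen on e3.
Legal moves: none.
Count: 0.

0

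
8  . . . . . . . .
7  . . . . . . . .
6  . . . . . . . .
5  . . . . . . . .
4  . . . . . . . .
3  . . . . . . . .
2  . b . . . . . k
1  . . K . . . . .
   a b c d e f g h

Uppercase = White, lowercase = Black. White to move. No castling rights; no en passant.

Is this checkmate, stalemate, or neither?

neither

White to move; white king on c1.
In check: yes, from the black bishop on b2.
King squares — b1: available; d1: available; b2: available; c2: available; d2: available.
Legal moves for White: Kd2, Kc2, Kxb2, Kd1, Kb1.
White is in check but has 5 legal moves → neither.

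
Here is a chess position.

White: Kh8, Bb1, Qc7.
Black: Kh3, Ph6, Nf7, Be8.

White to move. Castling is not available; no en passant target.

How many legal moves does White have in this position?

White to move; king on h8.
In check: yes, from the black knight on f7.
Legal moves: Kg8, Kh7, Kg7, Qxf7.
Count: 4.

4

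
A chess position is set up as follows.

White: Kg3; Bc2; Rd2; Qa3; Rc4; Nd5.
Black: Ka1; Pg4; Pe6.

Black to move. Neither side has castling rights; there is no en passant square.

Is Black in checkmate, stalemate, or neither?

checkmate

Black to move; black king on a1.
In check: yes, from the white queen on a3.
King squares — b1: attacked by Bc2; a2: attacked by Qa3; b2: attacked by Qa3.
Legal moves for Black: none.
In check with no legal moves → checkmate.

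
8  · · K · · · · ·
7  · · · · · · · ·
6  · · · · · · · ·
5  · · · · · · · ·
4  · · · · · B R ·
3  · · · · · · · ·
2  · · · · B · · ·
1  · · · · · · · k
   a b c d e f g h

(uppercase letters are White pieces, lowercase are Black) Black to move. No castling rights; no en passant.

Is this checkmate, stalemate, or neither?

Black to move; black king on h1.
In check: no.
King squares — g1: attacked by Rg4; g2: attacked by Rg4; h2: attacked by Bf4.
Legal moves for Black: none.
Not in check and no legal moves → stalemate.

stalemate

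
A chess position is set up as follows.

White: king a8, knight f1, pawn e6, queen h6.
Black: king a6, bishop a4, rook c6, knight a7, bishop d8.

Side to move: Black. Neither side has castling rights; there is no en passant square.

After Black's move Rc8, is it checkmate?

yes

After Rc8: white king on a8; in check: yes, from the black rook on c8.
King squares — a7: attacked by Ka6; b7: attacked by Ka6; b8: attacked by Rc8.
White has no legal moves → checkmate.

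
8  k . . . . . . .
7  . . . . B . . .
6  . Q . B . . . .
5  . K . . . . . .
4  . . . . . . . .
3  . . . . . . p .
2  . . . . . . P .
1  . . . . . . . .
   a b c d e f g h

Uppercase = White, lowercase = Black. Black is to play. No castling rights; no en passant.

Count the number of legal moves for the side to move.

Black to move; king on a8.
In check: no.
Legal moves: none.
Count: 0.

0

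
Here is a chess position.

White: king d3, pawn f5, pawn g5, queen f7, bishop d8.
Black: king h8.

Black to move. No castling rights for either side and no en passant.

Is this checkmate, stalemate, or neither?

Black to move; black king on h8.
In check: no.
King squares — g7: attacked by Qf7; h7: attacked by Qf7; g8: attacked by Qf7.
Legal moves for Black: none.
Not in check and no legal moves → stalemate.

stalemate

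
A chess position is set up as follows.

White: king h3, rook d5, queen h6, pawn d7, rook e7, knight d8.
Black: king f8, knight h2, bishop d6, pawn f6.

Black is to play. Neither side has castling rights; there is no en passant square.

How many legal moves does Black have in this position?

Black to move; king on f8.
In check: yes, from the white queen on h6.
Legal moves: Kg8, Kxe7.
Count: 2.

2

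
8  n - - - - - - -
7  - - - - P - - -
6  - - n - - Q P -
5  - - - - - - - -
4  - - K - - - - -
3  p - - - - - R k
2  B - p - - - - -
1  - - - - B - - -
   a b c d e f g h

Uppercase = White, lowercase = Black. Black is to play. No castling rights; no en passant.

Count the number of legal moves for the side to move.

1

Black to move; king on h3.
In check: yes, from the white rook on g3.
Legal moves: Kh2.
Count: 1.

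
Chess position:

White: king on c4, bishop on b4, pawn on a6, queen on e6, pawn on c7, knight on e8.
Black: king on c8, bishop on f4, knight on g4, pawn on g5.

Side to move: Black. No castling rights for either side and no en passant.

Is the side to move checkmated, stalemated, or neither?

checkmate

Black to move; black king on c8.
In check: yes, from the white queen on e6.
King squares — b7: attacked by Pa6; c7: attacked by Ne8; d7: attacked by Qe6; b8: attacked by Pc7; d8: attacked by Pc7.
Legal moves for Black: none.
In check with no legal moves → checkmate.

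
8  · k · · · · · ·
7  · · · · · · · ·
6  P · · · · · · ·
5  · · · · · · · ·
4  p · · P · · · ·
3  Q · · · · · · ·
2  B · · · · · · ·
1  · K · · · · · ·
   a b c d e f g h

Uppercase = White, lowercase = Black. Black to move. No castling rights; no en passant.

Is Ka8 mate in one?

no

After Ka8: white king on b1; in check: no.
White is not in check, so this cannot be checkmate.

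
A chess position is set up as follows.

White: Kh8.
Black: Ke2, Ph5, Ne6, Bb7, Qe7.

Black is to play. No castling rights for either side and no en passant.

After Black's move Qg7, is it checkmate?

After Qg7: white king on h8; in check: yes, from the black queen on g7.
King squares — g7: attacked by Ne6; h7: attacked by Qg7; g8: attacked by Qg7.
White has no legal moves → checkmate.

yes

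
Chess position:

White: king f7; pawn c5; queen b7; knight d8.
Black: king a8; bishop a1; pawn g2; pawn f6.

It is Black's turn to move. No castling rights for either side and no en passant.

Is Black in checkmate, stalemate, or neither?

Black to move; black king on a8.
In check: yes, from the white queen on b7.
King squares — a7: attacked by Qb7; b7: attacked by Nd8; b8: attacked by Qb7.
Legal moves for Black: none.
In check with no legal moves → checkmate.

checkmate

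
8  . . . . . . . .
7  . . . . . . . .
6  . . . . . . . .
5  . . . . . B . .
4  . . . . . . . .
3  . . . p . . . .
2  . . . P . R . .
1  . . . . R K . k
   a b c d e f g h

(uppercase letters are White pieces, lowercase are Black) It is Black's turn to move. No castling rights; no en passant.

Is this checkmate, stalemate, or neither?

stalemate

Black to move; black king on h1.
In check: no.
King squares — g1: attacked by Kf1; g2: attacked by Kf1; h2: attacked by Rf2.
Legal moves for Black: none.
Not in check and no legal moves → stalemate.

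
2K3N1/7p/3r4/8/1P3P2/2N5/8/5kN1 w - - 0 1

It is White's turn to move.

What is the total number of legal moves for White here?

White to move; king on c8.
In check: no.
Legal moves: Ne7, Nh6, Nf6, Kb8, Kc7, Kb7, Nd5, Nb5, Ne4, Na4, Nce2, Na2, Nd1, Nb1, Nh3, Nf3, Nge2, f5, b5.
Count: 19.

19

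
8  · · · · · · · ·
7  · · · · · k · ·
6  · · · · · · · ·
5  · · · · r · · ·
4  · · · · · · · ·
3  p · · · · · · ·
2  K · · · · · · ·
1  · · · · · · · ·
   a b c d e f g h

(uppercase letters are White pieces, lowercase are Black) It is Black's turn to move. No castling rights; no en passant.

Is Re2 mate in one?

After Re2: white king on a2; in check: yes, from the black rook on e2.
White has 4 legal replies: Kb3, Kxa3, Kb1, Ka1.
In check but a legal move exists → not checkmate.

no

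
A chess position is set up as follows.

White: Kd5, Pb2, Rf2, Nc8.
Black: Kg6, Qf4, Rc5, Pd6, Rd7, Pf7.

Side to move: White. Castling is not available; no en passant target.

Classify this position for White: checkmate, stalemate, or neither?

checkmate

White to move; white king on d5.
In check: yes, from the black rook on c5.
King squares — c4: attacked by Qf4; d4: attacked by Qf4; e4: attacked by Qf4; c5: attacked by Pd6; e5: attacked by Qf4; c6: attacked by Rc5; d6: attacked by Qf4; e6: attacked by Pf7.
Legal moves for White: none.
In check with no legal moves → checkmate.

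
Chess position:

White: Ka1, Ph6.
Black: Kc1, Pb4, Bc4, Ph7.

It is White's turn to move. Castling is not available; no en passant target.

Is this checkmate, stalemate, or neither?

stalemate

White to move; white king on a1.
In check: no.
King squares — b1: attacked by Kc1; a2: attacked by Bc4; b2: attacked by Kc1.
Legal moves for White: none.
Not in check and no legal moves → stalemate.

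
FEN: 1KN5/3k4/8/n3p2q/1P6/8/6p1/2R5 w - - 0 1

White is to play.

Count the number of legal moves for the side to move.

White to move; king on b8.
In check: no.
Legal moves: Ne7, Na7, Nd6, Nb6+, Ka8, Ka7, Rc7+, Rc6, Rc5, Rc4, Rc3, Rc2, Rh1, Rg1, Rf1, Re1, Rd1+, Rb1, Ra1, bxa5, b5.
Count: 21.

21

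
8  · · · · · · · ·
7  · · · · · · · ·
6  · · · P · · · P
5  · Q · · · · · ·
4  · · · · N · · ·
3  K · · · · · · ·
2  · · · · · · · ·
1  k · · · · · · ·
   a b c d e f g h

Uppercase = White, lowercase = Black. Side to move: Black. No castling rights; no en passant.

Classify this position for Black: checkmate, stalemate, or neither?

stalemate

Black to move; black king on a1.
In check: no.
King squares — b1: attacked by Qb5; a2: attacked by Ka3; b2: attacked by Ka3.
Legal moves for Black: none.
Not in check and no legal moves → stalemate.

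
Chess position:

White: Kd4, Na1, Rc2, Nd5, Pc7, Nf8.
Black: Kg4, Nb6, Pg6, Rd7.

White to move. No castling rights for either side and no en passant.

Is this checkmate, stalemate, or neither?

neither

White to move; white king on d4.
In check: no.
Legal moves for White include: Nh7, Nxd7, Nxg6, Ne6, Ke5, Kc5, Ke4, Ke3, Kd3, Kc3, Rc6, Rc5, Rc4, Rc3, Rh2, Rg2+, Rf2, Re2, ... (list truncated; more exist).
White has legal moves and is not in check → neither.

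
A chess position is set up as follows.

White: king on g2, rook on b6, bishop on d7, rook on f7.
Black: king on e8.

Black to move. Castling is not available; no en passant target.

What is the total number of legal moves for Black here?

Black to move; king on e8.
In check: yes, from the white bishop on d7.
Legal moves: Kd8, Kxf7.
Count: 2.

2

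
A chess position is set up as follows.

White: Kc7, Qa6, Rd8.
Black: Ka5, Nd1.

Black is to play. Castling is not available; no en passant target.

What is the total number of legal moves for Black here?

Black to move; king on a5.
In check: yes, from the white queen on a6.
Legal moves: Kxa6, Kb4.
Count: 2.

2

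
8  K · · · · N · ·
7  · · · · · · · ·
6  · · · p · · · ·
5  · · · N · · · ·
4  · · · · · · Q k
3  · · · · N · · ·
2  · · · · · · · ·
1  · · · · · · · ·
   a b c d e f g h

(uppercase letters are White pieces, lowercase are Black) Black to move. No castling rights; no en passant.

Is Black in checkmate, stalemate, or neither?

Black to move; black king on h4.
In check: yes, from the white queen on g4.
King squares — g3: attacked by Qg4; h3: attacked by Qg4; g4: attacked by Ne3; g5: attacked by Qg4; h5: attacked by Qg4.
Legal moves for Black: none.
In check with no legal moves → checkmate.

checkmate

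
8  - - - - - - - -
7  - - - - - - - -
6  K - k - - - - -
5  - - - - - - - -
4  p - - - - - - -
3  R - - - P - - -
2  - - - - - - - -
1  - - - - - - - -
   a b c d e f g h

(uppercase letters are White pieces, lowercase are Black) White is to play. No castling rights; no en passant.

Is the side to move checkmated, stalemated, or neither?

neither

White to move; white king on a6.
In check: no.
Legal moves for White: Ka7, Ka5, Rxa4, Rd3, Rc3+, Rb3, Ra2, Ra1, e4.
White has 9 legal moves and is not in check → neither.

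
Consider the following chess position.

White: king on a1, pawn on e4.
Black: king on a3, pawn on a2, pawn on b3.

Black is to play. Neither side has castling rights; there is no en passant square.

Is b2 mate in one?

After b2: white king on a1; in check: yes, from the black pawn on b2.
King squares — b1: attacked by Pa2; a2: attacked by Ka3; b2: attacked by Ka3.
White has no legal moves → checkmate.

yes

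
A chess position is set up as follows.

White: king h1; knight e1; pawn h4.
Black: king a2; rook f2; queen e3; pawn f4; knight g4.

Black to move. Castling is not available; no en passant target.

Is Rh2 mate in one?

yes

After Rh2: white king on h1; in check: yes, from the black rook on h2.
King squares — g1: attacked by Qe3; g2: attacked by Rh2; h2: attacked by Ng4.
White has no legal moves → checkmate.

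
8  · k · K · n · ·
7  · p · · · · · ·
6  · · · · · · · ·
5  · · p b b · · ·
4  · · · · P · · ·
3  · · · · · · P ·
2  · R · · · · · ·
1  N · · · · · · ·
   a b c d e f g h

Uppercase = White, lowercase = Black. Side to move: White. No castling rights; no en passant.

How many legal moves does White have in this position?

White to move; king on d8.
In check: no.
Legal moves: Ke8, Ke7, Rxb7+, Rb6, Rb5, Rb4, Rb3, Rh2, Rg2, Rf2, Re2, Rd2, Rc2, Ra2, Rb1, Nb3, Nc2, exd5, g4.
Count: 19.

19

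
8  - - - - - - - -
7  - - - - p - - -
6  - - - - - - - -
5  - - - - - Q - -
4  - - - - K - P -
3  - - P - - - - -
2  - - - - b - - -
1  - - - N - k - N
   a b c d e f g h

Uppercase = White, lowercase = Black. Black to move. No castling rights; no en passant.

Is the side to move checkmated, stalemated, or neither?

neither

Black to move; black king on f1.
In check: yes, from the white queen on f5.
King squares — e1: available; g1: available; e2: own bishop; f2: attacked by Nd1; g2: available.
Legal moves for Black: Kg2, Kg1, Ke1, Bf3+.
Black is in check but has 4 legal moves → neither.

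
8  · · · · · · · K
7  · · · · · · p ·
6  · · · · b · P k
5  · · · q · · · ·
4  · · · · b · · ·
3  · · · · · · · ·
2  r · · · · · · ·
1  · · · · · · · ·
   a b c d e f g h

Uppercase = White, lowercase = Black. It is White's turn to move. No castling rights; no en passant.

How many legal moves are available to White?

White to move; king on h8.
In check: no.
Legal moves: none.
Count: 0.

0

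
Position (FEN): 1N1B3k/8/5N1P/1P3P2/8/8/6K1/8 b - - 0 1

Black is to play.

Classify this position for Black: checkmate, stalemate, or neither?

Black to move; black king on h8.
In check: no.
King squares — g7: attacked by Ph6; h7: attacked by Nf6; g8: attacked by Nf6.
Legal moves for Black: none.
Not in check and no legal moves → stalemate.

stalemate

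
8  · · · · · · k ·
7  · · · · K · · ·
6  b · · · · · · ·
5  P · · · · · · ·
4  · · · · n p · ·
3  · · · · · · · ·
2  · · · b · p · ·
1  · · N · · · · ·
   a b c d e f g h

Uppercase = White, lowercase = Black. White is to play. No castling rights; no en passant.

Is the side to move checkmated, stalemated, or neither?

White to move; white king on e7.
In check: no.
Legal moves for White: Ke8, Kd8, Kd7, Ke6, Nd3, Nb3, Ne2, Na2.
White has 8 legal moves and is not in check → neither.

neither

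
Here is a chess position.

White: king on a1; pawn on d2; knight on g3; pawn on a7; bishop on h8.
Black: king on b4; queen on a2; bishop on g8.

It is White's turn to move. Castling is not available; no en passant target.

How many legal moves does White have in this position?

White to move; king on a1.
In check: yes, from the black queen on a2.
Legal moves: none.
Count: 0.

0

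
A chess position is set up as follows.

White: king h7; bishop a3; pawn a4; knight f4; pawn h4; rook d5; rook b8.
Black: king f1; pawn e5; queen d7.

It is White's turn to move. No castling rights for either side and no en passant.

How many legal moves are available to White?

6

White to move; king on h7.
In check: yes, from the black queen on d7.
Legal moves: Kh8, Kg8, Kh6, Kg6, Rxd7, Be7.
Count: 6.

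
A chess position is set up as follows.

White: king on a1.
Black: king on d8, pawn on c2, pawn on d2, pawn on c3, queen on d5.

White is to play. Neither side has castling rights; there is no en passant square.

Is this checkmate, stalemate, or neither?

White to move; white king on a1.
In check: no.
King squares — b1: attacked by Pc2; a2: attacked by Qd5; b2: attacked by Pc3.
Legal moves for White: none.
Not in check and no legal moves → stalemate.

stalemate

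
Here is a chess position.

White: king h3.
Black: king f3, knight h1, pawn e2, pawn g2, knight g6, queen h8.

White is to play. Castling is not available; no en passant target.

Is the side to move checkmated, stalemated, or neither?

checkmate

White to move; white king on h3.
In check: yes, from the black queen on h8.
King squares — g2: attacked by Kf3; h2: attacked by Qh8; g3: attacked by Nh1; g4: attacked by Kf3; h4: attacked by Ng6.
Legal moves for White: none.
In check with no legal moves → checkmate.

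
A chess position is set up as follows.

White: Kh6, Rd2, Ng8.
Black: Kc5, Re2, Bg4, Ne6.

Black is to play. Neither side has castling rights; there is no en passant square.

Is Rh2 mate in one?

After Rh2: white king on h6; in check: yes, from the black rook on h2.
White has 2 legal replies: Kg6, Rxh2.
In check but a legal move exists → not checkmate.

no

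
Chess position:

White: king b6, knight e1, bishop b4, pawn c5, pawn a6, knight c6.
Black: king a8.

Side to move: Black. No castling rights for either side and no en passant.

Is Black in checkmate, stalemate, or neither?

Black to move; black king on a8.
In check: no.
King squares — a7: attacked by Kb6; b7: attacked by Pa6; b8: attacked by Nc6.
Legal moves for Black: none.
Not in check and no legal moves → stalemate.

stalemate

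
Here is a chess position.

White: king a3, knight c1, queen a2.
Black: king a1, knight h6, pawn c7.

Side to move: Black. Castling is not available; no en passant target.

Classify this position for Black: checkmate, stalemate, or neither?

checkmate

Black to move; black king on a1.
In check: yes, from the white queen on a2.
King squares — b1: attacked by Qa2; a2: attacked by Nc1; b2: attacked by Qa2.
Legal moves for Black: none.
In check with no legal moves → checkmate.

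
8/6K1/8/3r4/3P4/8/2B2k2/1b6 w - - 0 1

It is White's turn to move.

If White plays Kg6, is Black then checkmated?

no

After Kg6: black king on f2; in check: no.
Black is not in check, so this cannot be checkmate.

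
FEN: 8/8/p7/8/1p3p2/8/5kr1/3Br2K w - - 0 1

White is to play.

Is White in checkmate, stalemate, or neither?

White to move; white king on h1.
In check: yes, from the black rook on e1.
King squares — g1: attacked by Re1; g2: attacked by Kf2; h2: attacked by Rg2.
Legal moves for White: none.
In check with no legal moves → checkmate.

checkmate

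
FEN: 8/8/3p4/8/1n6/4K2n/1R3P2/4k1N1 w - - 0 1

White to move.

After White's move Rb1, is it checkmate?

yes

After Rb1: black king on e1; in check: yes, from the white rook on b1.
King squares — d1: attacked by Rb1; f1: attacked by Rb1; d2: attacked by Ke3; e2: attacked by Ng1; f2: attacked by Ke3.
Black has no legal moves → checkmate.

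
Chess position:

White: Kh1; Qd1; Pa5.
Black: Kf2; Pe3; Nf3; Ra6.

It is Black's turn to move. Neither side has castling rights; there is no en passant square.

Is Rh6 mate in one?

After Rh6: white king on h1; in check: yes, from the black rook on h6.
King squares — g1: attacked by Kf2; g2: attacked by Kf2; h2: attacked by Nf3.
White has no legal moves → checkmate.

yes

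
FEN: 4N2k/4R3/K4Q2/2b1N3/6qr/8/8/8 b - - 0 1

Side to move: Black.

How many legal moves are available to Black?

2

Black to move; king on h8.
In check: yes, from the white queen on f6.
Legal moves: Kg8, Qg7.
Count: 2.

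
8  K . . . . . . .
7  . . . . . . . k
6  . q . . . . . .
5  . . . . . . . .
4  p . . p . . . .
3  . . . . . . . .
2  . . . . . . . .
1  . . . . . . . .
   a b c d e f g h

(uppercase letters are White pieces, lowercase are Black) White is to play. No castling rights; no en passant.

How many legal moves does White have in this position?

White to move; king on a8.
In check: no.
Legal moves: none.
Count: 0.

0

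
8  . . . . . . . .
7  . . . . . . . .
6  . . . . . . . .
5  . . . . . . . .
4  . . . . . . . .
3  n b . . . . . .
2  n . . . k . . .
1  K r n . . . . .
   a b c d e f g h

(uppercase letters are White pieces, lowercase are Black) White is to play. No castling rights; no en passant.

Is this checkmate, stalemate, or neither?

White to move; white king on a1.
In check: yes, from the black rook on b1.
King squares — b1: attacked by Na3; a2: attacked by Nc1; b2: attacked by Rb1.
Legal moves for White: none.
In check with no legal moves → checkmate.

checkmate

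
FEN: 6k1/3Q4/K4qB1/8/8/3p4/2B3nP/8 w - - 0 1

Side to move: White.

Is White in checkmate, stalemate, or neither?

neither

White to move; white king on a6.
In check: yes, from the black queen on f6.
Legal moves for White: Kb7, Ka7, Kb5, Ka5, Qe6+, Qd6, Qc6.
White is in check but has 7 legal moves → neither.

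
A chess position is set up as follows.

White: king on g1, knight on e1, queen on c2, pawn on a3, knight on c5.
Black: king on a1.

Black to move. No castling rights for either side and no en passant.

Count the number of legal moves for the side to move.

0

Black to move; king on a1.
In check: no.
Legal moves: none.
Count: 0.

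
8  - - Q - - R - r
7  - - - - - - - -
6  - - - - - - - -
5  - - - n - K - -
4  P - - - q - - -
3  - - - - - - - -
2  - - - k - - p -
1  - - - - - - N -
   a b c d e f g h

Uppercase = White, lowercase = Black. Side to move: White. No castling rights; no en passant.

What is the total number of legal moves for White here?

2

White to move; king on f5.
In check: yes, from the black queen on e4.
Legal moves: Kg5, Kxe4.
Count: 2.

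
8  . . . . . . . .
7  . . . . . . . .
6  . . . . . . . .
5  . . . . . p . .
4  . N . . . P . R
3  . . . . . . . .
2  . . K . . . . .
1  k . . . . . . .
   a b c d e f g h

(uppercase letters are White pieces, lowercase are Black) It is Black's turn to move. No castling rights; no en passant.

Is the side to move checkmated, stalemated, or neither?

stalemate

Black to move; black king on a1.
In check: no.
King squares — b1: attacked by Kc2; a2: attacked by Nb4; b2: attacked by Kc2.
Legal moves for Black: none.
Not in check and no legal moves → stalemate.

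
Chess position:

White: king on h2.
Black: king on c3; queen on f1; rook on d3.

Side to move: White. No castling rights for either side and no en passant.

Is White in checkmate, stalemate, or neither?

stalemate

White to move; white king on h2.
In check: no.
King squares — g1: attacked by Qf1; h1: attacked by Qf1; g2: attacked by Qf1; g3: attacked by Rd3; h3: attacked by Qf1.
Legal moves for White: none.
Not in check and no legal moves → stalemate.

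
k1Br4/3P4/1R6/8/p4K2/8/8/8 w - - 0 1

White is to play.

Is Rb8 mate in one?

After Rb8: black king on a8; in check: yes, from the white rook on b8.
Black has 2 legal replies: Kxb8, Ka7.
In check but a legal move exists → not checkmate.

no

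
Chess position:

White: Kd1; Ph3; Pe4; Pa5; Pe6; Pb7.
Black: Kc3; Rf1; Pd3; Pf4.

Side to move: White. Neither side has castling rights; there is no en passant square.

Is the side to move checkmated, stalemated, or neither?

checkmate

White to move; white king on d1.
In check: yes, from the black rook on f1.
King squares — c1: attacked by Rf1; e1: attacked by Rf1; c2: attacked by Kc3; d2: attacked by Kc3; e2: attacked by Pd3.
Legal moves for White: none.
In check with no legal moves → checkmate.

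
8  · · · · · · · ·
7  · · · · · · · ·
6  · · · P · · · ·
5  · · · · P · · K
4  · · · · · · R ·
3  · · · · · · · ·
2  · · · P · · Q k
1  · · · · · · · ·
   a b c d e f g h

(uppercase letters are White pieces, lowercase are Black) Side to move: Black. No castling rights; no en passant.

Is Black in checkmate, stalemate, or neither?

Black to move; black king on h2.
In check: yes, from the white queen on g2.
King squares — g1: attacked by Qg2; h1: attacked by Qg2; g2: attacked by Rg4; g3: attacked by Qg2; h3: attacked by Qg2.
Legal moves for Black: none.
In check with no legal moves → checkmate.

checkmate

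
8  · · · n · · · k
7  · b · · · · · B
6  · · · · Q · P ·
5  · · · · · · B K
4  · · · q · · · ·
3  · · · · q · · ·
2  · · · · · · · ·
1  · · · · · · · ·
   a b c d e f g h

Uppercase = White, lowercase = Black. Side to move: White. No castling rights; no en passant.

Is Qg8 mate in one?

After Qg8: black king on h8; in check: yes, from the white queen on g8.
King squares — g7: attacked by Qg8; h7: attacked by Pg6; g8: attacked by Bh7.
Black has no legal moves → checkmate.

yes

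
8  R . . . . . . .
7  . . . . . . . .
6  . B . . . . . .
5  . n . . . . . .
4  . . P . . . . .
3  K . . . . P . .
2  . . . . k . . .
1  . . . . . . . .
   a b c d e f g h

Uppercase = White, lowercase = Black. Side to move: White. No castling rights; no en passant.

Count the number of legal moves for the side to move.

White to move; king on a3.
In check: yes, from the black knight on b5.
Legal moves: Kb4, Ka4, Kb3, Kb2, Ka2, cxb5.
Count: 6.

6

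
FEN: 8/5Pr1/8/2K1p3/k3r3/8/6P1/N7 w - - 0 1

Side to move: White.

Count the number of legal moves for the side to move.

12

White to move; king on c5.
In check: no.
Legal moves: Kd6, Kc6, Kb6, Kd5, Nb3, Nc2, f8=Q, f8=R, f8=B, f8=N, g3, g4.
Count: 12.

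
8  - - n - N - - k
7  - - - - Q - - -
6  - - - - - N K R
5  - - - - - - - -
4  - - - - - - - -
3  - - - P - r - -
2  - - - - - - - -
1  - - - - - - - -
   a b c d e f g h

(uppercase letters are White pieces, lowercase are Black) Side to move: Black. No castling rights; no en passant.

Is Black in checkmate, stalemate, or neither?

Black to move; black king on h8.
In check: yes, from the white rook on h6.
King squares — g7: attacked by Kg6; h7: attacked by Nf6; g8: attacked by Nf6.
Legal moves for Black: none.
In check with no legal moves → checkmate.

checkmate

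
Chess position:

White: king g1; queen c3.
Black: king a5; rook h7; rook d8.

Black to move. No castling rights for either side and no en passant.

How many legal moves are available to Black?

4

Black to move; king on a5.
In check: yes, from the white queen on c3.
Legal moves: Kb6, Ka6, Kb5, Ka4.
Count: 4.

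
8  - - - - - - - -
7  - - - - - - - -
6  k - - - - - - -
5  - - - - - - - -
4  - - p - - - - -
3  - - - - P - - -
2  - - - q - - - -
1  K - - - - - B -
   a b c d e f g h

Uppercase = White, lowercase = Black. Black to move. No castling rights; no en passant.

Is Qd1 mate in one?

no

After Qd1: white king on a1; in check: yes, from the black queen on d1.
White has 2 legal replies: Kb2, Ka2.
In check but a legal move exists → not checkmate.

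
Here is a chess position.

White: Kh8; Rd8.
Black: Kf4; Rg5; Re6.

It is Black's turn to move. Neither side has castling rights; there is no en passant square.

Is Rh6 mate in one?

yes

After Rh6: white king on h8; in check: yes, from the black rook on h6.
King squares — g7: attacked by Rg5; h7: attacked by Rh6; g8: attacked by Rg5.
White has no legal moves → checkmate.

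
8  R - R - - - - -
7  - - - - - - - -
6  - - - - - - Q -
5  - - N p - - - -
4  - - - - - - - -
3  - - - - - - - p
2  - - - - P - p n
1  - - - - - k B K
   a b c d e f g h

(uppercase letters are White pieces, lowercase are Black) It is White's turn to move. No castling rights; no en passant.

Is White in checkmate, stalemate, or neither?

White to move; white king on h1.
In check: yes, from the black pawn on g2.
Legal moves for White: Kxh2, Qxg2+.
White is in check but has 2 legal moves → neither.

neither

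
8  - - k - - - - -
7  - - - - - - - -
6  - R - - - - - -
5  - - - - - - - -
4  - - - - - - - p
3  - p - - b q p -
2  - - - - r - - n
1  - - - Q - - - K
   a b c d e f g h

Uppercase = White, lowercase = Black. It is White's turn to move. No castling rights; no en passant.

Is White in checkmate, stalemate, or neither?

checkmate

White to move; white king on h1.
In check: yes, from the black queen on f3.
King squares — g1: attacked by Be3; g2: attacked by Re2; h2: attacked by Re2.
Legal moves for White: none.
In check with no legal moves → checkmate.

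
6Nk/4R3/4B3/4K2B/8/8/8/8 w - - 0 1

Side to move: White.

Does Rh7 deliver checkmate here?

After Rh7: black king on h8; in check: yes, from the white rook on h7.
Black has 1 legal reply: Kxh7.
In check but a legal move exists → not checkmate.

no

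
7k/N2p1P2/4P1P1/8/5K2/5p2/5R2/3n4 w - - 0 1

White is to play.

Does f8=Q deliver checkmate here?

yes

After f8=Q: black king on h8; in check: yes, from the white queen on f8.
King squares — g7: attacked by Qf8; h7: attacked by Pg6; g8: attacked by Qf8.
Black has no legal moves → checkmate.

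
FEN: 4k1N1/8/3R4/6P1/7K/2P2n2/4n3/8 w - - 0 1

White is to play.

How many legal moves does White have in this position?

3

White to move; king on h4.
In check: yes, from the black knight on f3.
Legal moves: Kh5, Kg4, Kh3.
Count: 3.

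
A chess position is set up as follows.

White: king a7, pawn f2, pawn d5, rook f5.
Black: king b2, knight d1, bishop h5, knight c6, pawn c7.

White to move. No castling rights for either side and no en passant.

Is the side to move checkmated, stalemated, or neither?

White to move; white king on a7.
In check: yes, from the black knight on c6.
Legal moves for White: Ka8, Kb7, Ka6, dxc6.
White is in check but has 4 legal moves → neither.

neither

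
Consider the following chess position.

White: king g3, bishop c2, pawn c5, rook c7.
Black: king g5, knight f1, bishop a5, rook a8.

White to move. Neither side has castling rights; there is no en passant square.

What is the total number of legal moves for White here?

White to move; king on g3.
In check: yes, from the black knight on f1.
Legal moves: Kh3, Kf3, Kg2, Kf2.
Count: 4.

4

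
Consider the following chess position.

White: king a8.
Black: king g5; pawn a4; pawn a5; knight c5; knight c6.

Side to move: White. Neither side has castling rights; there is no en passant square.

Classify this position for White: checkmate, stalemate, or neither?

stalemate

White to move; white king on a8.
In check: no.
King squares — a7: attacked by Nc6; b7: attacked by Nc5; b8: attacked by Nc6.
Legal moves for White: none.
Not in check and no legal moves → stalemate.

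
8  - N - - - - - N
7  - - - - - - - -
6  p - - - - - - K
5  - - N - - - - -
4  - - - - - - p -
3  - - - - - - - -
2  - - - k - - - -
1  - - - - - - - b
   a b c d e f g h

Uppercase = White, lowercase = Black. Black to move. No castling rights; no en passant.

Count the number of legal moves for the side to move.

16

Black to move; king on d2.
In check: no.
Legal moves: Ke3, Kc3, Ke2, Kc2, Ke1, Kd1, Kc1, Ba8, Bb7, Bc6, Bd5, Be4, Bf3, Bg2, a5, g3.
Count: 16.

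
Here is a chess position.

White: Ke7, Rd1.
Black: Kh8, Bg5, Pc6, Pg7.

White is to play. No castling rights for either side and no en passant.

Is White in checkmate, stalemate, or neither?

neither

White to move; white king on e7.
In check: yes, from the black bishop on g5.
Legal moves for White: Kf8, Ke8, Kf7, Kd7, Ke6, Kd6.
White is in check but has 6 legal moves → neither.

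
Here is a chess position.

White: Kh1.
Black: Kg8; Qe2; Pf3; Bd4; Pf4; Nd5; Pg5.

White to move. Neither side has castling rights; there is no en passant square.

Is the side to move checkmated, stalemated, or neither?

stalemate

White to move; white king on h1.
In check: no.
King squares — g1: attacked by Bd4; g2: attacked by Qe2; h2: attacked by Qe2.
Legal moves for White: none.
Not in check and no legal moves → stalemate.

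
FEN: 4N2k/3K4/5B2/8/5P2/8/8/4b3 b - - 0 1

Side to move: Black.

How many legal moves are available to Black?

2

Black to move; king on h8.
In check: yes, from the white bishop on f6.
Legal moves: Kg8, Kh7.
Count: 2.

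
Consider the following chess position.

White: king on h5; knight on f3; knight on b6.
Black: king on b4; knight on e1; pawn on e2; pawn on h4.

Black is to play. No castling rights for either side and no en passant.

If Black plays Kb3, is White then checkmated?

no

After Kb3: white king on h5; in check: no.
White is not in check, so this cannot be checkmate.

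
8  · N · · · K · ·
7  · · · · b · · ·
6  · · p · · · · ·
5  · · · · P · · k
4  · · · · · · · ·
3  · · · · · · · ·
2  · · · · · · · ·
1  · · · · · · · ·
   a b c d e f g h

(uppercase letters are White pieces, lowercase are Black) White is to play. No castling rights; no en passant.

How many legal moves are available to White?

5

White to move; king on f8.
In check: yes, from the black bishop on e7.
Legal moves: Kg8, Ke8, Kg7, Kf7, Kxe7.
Count: 5.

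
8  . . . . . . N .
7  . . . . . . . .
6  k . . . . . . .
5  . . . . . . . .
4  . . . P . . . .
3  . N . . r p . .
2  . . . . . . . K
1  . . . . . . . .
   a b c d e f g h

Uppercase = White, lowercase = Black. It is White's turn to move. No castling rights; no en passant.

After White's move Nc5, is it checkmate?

After Nc5: black king on a6; in check: yes, from the white knight on c5.
Black has 4 legal replies: Ka7, Kb6, Kb5, Ka5.
In check but a legal move exists → not checkmate.

no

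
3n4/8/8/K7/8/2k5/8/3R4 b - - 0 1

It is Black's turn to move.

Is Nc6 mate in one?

After Nc6: white king on a5; in check: yes, from the black knight on c6.
White has 4 legal replies: Kb6, Ka6, Kb5, Ka4.
In check but a legal move exists → not checkmate.

no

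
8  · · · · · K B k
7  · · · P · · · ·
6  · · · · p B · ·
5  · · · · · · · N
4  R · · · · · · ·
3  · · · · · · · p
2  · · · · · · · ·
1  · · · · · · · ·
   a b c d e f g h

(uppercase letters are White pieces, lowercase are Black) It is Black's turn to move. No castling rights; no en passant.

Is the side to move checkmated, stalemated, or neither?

Black to move; black king on h8.
In check: yes, from the white bishop on f6.
King squares — g7: attacked by Nh5; h7: attacked by Bg8; g8: attacked by Kf8.
Legal moves for Black: none.
In check with no legal moves → checkmate.

checkmate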